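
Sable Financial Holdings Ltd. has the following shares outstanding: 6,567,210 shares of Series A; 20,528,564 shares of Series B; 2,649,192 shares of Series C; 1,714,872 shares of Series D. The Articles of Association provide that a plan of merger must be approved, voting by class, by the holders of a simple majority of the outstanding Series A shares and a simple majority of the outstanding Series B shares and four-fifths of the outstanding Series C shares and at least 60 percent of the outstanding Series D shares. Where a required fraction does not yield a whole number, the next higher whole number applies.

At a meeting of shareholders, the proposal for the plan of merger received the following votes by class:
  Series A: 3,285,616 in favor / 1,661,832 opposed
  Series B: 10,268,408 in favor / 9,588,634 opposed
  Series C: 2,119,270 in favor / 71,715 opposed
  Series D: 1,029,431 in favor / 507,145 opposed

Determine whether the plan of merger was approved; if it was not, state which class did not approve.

Not approved — the Series C shares did not give the required vote.

Series A: a majority of 6567210 is 3283606; 3,283,606 required, 3,285,616 in favor — approved.
Series B: a majority of 20528564 is 10264283; 10,264,283 required, 10,268,408 in favor — approved.
Series C: 4/5 of 2649192 = 2119353.60, rounded up to 2119354; 2,119,354 required, 2,119,270 in favor — not approved.
Series D: 3/5 of 1714872 = 1028923.20, rounded up to 1028924; 1,028,924 required, 1,029,431 in favor — approved.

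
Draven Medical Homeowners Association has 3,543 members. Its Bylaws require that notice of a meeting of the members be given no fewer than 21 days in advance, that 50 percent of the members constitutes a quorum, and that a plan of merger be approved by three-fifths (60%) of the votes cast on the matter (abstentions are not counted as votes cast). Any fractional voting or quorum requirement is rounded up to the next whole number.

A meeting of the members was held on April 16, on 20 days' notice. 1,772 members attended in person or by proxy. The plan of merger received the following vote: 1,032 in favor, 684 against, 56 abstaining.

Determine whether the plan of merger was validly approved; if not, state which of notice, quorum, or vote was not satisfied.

Invalid — notice requirement not satisfied.

Notice: 20 days given; 21 required. Not satisfied.
Quorum: 50% of 3,543 = 1,771.50, rounded up to 1,772; 1,772 present. Satisfied.
Vote: requires three-fifths of the votes cast (1,772 − 56 abstaining = 1,716); 3/5 of 1716 = 1029.60, rounded up to 1030, so 1,030 needed; 1,032 in favor. Satisfied.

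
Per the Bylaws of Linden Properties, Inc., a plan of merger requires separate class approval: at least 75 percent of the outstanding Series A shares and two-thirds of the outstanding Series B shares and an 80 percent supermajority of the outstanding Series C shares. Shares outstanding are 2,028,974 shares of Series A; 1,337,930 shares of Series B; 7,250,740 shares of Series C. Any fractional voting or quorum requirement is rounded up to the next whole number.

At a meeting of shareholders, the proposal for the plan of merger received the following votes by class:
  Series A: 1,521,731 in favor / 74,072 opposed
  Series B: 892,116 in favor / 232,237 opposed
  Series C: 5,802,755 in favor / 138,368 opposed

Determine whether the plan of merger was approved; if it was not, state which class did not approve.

Approved — every class gave the required vote.

Series A: 3/4 of 2028974 = 1521730.50, rounded up to 1521731; 1,521,731 required, 1,521,731 in favor — approved.
Series B: 2/3 of 1337930 = 891953.33, rounded up to 891954; 891,954 required, 892,116 in favor — approved.
Series C: 4/5 of 7250740 = 5800592; 5,800,592 required, 5,802,755 in favor — approved.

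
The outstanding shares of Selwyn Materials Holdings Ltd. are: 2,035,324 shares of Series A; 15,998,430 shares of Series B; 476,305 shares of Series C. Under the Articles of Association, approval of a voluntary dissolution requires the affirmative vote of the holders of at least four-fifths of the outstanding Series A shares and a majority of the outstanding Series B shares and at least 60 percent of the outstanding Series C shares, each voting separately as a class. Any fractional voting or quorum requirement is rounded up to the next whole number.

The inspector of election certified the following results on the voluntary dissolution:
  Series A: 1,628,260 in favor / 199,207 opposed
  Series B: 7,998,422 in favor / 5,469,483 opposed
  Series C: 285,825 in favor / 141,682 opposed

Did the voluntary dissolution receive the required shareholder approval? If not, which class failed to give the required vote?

Series A: 4/5 of 2035324 = 1628259.20, rounded up to 1628260; 1,628,260 required, 1,628,260 in favor — approved.
Series B: a majority of 15998430 is 7999216; 7,999,216 required, 7,998,422 in favor — not approved.
Series C: 3/5 of 476305 = 285783; 285,783 required, 285,825 in favor — approved.

Not approved — the Series B shares did not give the required vote.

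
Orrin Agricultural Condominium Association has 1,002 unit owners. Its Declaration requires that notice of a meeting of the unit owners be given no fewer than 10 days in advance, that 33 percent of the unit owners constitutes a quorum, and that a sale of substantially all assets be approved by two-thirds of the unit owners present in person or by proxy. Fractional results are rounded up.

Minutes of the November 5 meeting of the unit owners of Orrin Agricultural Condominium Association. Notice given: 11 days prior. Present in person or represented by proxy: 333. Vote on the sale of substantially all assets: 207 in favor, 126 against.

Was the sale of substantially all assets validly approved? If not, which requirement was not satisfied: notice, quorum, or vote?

Notice: 11 days given; 10 required. Satisfied.
Quorum: 33% of 1,002 = 330.66, rounded up to 331; 333 present. Satisfied.
Vote: requires two-thirds of those present (333); 2/3 of 333 = 222, so 222 needed; 207 in favor. Not satisfied.

Invalid — vote requirement not satisfied.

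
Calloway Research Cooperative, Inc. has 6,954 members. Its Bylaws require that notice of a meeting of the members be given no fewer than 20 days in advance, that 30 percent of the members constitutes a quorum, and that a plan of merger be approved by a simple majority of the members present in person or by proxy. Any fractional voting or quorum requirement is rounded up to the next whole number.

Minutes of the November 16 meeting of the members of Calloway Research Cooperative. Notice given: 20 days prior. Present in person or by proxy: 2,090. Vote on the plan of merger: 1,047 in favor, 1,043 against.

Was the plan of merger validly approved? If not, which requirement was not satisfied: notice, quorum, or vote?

Notice: 20 days given; 20 required. Satisfied.
Quorum: 30% of 6,954 = 2,086.20, rounded up to 2,087; 2,090 present. Satisfied.
Vote: requires a majority of those present (2,090); a majority of 2090 is 1046, so 1,046 needed; 1,047 in favor. Satisfied.

Valid — all requirements satisfied.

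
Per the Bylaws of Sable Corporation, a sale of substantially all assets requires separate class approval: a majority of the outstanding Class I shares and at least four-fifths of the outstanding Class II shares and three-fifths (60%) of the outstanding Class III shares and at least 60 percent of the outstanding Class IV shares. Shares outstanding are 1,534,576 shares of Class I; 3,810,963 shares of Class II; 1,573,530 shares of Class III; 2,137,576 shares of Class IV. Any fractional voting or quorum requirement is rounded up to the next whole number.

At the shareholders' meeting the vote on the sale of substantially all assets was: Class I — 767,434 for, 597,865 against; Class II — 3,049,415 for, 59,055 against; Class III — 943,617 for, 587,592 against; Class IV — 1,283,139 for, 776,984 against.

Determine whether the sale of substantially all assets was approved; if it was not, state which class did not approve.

Class I: a majority of 1534576 is 767289; 767,289 required, 767,434 in favor — approved.
Class II: 4/5 of 3810963 = 3048770.40, rounded up to 3048771; 3,048,771 required, 3,049,415 in favor — approved.
Class III: 3/5 of 1573530 = 944118; 944,118 required, 943,617 in favor — not approved.
Class IV: 3/5 of 2137576 = 1282545.60, rounded up to 1282546; 1,282,546 required, 1,283,139 in favor — approved.

Not approved — the Class III shares did not give the required vote.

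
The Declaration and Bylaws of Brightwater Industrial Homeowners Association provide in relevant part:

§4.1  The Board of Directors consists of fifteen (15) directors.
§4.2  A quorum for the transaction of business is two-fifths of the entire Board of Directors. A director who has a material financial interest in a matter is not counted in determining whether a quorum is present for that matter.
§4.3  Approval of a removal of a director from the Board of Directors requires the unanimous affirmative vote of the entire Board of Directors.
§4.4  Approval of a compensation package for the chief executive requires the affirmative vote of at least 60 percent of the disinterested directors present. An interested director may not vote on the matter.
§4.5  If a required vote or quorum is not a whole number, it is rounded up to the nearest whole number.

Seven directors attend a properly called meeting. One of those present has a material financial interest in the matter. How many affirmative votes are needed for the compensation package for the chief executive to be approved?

4

The compensation package for the chief executive requires three-fifths of the disinterested directors present (7 − 1 = 6).
3/5 of 6 = 3.60, rounded up to 4.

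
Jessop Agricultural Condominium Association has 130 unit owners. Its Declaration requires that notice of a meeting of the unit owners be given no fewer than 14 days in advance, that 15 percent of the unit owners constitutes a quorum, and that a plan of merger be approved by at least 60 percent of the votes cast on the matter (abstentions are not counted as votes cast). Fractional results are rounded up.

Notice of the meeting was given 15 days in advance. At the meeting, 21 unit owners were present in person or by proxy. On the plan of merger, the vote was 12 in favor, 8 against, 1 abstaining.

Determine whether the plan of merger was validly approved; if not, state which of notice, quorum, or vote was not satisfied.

Notice: 15 days given; 14 required. Satisfied.
Quorum: 15% of 130 = 19.50, rounded up to 20; 21 present. Satisfied.
Vote: requires three-fifths of the votes cast (21 − 1 abstaining = 20); 3/5 of 20 = 12, so 12 needed; 12 in favor. Satisfied.

Valid — all requirements satisfied.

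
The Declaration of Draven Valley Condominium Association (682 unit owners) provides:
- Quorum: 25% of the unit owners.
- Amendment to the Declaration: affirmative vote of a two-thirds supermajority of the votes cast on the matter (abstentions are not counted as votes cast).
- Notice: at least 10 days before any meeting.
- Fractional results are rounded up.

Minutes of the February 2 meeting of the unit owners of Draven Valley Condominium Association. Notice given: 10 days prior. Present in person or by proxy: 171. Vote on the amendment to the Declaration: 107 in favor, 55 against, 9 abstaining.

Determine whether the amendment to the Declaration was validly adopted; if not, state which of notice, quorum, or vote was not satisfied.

Invalid — vote requirement not satisfied.

Notice: 10 days given; 10 required. Satisfied.
Quorum: 25% of 682 = 170.50, rounded up to 171; 171 present. Satisfied.
Vote: requires two-thirds of the votes cast (171 − 9 abstaining = 162); 2/3 of 162 = 108, so 108 needed; 107 in favor. Not satisfied.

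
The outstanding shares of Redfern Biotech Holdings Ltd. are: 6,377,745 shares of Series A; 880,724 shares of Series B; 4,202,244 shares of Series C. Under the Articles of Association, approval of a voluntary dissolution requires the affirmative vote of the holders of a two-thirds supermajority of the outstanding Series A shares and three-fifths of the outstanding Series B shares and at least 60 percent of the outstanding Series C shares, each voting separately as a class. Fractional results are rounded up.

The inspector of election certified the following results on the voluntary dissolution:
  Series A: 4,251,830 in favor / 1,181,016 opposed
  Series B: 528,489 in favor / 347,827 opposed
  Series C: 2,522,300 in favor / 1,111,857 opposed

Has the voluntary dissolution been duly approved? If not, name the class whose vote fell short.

Series A: 2/3 of 6377745 = 4251830; 4,251,830 required, 4,251,830 in favor — approved.
Series B: 3/5 of 880724 = 528434.40, rounded up to 528435; 528,435 required, 528,489 in favor — approved.
Series C: 3/5 of 4202244 = 2521346.40, rounded up to 2521347; 2,521,347 required, 2,522,300 in favor — approved.

Approved — every class gave the required vote.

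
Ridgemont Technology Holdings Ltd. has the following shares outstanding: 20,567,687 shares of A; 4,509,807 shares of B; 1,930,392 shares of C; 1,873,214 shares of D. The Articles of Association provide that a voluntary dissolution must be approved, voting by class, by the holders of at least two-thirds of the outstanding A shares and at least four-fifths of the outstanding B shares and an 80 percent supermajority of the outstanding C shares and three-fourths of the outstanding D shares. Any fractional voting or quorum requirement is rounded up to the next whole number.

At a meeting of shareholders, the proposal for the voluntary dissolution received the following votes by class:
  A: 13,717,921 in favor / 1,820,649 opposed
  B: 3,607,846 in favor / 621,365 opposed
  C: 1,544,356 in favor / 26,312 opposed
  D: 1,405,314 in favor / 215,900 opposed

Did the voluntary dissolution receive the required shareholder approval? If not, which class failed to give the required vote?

A: 2/3 of 20567687 = 13711791.33, rounded up to 13711792; 13,711,792 required, 13,717,921 in favor — approved.
B: 4/5 of 4509807 = 3607845.60, rounded up to 3607846; 3,607,846 required, 3,607,846 in favor — approved.
C: 4/5 of 1930392 = 1544313.60, rounded up to 1544314; 1,544,314 required, 1,544,356 in favor — approved.
D: 3/4 of 1873214 = 1404910.50, rounded up to 1404911; 1,404,911 required, 1,405,314 in favor — approved.

Approved — every class gave the required vote.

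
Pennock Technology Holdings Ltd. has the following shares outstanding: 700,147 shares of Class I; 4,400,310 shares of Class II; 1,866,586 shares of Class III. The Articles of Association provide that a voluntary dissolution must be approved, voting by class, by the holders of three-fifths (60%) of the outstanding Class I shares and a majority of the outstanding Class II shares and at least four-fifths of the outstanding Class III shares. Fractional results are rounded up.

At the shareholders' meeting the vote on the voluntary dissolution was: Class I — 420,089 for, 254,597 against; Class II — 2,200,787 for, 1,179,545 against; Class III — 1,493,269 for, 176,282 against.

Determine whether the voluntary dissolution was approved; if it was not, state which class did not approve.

Class I: 3/5 of 700147 = 420088.20, rounded up to 420089; 420,089 required, 420,089 in favor — approved.
Class II: a majority of 4400310 is 2200156; 2,200,156 required, 2,200,787 in favor — approved.
Class III: 4/5 of 1866586 = 1493268.80, rounded up to 1493269; 1,493,269 required, 1,493,269 in favor — approved.

Approved — every class gave the required vote.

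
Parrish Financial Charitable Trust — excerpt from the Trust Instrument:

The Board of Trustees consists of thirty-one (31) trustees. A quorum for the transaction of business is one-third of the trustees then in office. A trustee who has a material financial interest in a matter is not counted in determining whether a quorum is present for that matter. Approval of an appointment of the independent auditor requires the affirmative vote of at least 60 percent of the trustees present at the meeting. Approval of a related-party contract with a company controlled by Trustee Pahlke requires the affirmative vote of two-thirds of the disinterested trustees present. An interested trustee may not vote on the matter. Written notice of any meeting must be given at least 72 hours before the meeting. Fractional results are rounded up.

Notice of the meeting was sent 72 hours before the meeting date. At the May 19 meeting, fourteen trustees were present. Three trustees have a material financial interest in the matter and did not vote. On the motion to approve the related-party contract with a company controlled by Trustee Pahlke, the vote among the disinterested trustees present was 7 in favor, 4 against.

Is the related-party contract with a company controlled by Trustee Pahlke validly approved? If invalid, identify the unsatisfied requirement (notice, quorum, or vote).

Invalid — vote requirement not satisfied.

Notice: 72 hours given; 72 required (72 ≥ 72). Satisfied.
Quorum: 14 present, but the 3 interested trustees do not count, leaving 11. Quorum is 11. Satisfied.
Vote: the related-party contract with a company controlled by Trustee Pahlke requires two-thirds of the disinterested trustees present (14 − 3 = 11). 2/3 of 11 = 7.33, rounded up to 8, so 8 affirmative votes are needed; 7 voted in favor. Not satisfied.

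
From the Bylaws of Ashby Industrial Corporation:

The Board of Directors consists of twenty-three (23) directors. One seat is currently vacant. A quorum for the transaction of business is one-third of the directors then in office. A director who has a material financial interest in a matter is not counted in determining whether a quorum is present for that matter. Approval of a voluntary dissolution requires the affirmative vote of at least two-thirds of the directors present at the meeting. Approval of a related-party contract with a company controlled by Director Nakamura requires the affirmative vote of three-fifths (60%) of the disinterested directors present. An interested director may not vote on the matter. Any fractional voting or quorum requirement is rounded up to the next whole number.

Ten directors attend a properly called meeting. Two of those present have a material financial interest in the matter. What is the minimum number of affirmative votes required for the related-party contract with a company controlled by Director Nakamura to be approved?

5

The related-party contract with a company controlled by Director Nakamura requires three-fifths of the disinterested directors present (10 − 2 = 8).
3/5 of 8 = 4.80, rounded up to 5.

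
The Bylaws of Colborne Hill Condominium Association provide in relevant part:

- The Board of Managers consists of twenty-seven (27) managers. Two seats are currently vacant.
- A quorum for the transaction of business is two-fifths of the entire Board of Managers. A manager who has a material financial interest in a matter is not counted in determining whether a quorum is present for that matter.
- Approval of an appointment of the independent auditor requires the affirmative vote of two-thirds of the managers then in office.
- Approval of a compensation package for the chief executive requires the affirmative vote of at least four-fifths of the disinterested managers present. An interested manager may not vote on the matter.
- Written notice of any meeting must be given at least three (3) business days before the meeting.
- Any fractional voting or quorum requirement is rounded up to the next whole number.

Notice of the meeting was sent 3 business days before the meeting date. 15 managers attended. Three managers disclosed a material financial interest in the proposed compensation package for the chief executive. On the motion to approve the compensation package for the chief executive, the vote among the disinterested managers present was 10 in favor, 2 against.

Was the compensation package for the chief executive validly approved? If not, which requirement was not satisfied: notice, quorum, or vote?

Notice: 3 business days given; 3 required (3 ≥ 3). Satisfied.
Quorum: 15 present, but the 3 interested managers do not count, leaving 12. Quorum is 11. Satisfied.
Vote: the compensation package for the chief executive requires four-fifths of the disinterested managers present (15 − 3 = 12). 4/5 of 12 = 9.60, rounded up to 10, so 10 affirmative votes are needed; 10 voted in favor. Satisfied.

Valid — all requirements satisfied.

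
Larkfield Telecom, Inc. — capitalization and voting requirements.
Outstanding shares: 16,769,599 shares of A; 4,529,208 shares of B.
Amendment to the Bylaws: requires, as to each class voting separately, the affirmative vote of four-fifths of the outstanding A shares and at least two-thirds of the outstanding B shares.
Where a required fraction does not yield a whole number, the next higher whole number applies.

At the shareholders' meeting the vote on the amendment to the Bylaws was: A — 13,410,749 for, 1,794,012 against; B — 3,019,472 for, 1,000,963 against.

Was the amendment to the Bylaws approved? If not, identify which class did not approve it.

A: 4/5 of 16769599 = 13415679.20, rounded up to 13415680; 13,415,680 required, 13,410,749 in favor — not approved.
B: 2/3 of 4529208 = 3019472; 3,019,472 required, 3,019,472 in favor — approved.

Not approved — the A shares did not give the required vote.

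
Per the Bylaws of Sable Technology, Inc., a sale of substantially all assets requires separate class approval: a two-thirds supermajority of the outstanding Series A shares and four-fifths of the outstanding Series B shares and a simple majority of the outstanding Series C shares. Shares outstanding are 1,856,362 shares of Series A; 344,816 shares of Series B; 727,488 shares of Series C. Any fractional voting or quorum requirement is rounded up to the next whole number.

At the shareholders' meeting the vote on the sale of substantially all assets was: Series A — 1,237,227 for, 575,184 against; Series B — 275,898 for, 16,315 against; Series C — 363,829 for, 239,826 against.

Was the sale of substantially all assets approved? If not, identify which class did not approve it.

Series A: 2/3 of 1856362 = 1237574.67, rounded up to 1237575; 1,237,575 required, 1,237,227 in favor — not approved.
Series B: 4/5 of 344816 = 275852.80, rounded up to 275853; 275,853 required, 275,898 in favor — approved.
Series C: a majority of 727488 is 363745; 363,745 required, 363,829 in favor — approved.

Not approved — the Series A shares did not give the required vote.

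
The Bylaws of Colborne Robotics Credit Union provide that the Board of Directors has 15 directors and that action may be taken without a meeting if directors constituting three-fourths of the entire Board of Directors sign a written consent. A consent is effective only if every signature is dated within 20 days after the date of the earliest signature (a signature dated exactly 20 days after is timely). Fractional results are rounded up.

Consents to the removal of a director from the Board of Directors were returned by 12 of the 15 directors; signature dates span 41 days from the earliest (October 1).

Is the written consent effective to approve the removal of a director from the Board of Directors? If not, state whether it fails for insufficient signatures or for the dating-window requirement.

Signatures required: three-fourths of 15 — 3/4 of 15 = 11.25, rounded up to 12, so 12 needed; 12 signed. Sufficient.
Dating window: the latest signature is 41 days after the earliest; the limit is 20 days. Outside the window.

Not effective — dating-window requirement not satisfied.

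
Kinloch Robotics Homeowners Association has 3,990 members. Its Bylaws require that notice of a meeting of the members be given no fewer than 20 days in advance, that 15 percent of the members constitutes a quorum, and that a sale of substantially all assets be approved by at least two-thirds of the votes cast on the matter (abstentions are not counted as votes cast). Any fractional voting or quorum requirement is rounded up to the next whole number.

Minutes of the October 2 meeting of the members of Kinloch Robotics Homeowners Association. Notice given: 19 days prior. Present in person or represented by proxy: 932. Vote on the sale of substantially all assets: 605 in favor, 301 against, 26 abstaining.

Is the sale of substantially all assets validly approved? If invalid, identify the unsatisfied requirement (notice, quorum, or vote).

Notice: 19 days given; 20 required. Not satisfied.
Quorum: 15% of 3,990 = 598.50, rounded up to 599; 932 present. Satisfied.
Vote: requires two-thirds of the votes cast (932 − 26 abstaining = 906); 2/3 of 906 = 604, so 604 needed; 605 in favor. Satisfied.

Invalid — notice requirement not satisfied.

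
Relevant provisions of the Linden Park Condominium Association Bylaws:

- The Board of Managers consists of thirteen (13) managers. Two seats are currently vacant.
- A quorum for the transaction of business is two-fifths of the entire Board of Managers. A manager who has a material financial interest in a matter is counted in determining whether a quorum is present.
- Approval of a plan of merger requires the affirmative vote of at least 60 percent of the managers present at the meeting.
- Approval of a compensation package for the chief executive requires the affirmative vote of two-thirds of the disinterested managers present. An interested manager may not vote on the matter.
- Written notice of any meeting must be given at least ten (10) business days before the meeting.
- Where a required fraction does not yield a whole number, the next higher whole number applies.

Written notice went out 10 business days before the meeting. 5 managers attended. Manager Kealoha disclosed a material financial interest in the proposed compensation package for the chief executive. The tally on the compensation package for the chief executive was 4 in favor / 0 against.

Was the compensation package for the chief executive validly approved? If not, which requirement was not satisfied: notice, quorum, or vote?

Invalid — quorum requirement not satisfied.

Notice: 10 business days given; 10 required (10 ≥ 10). Satisfied.
Quorum: 5 present (interested managers count toward quorum); quorum is 6. Not satisfied.
Vote: the compensation package for the chief executive requires two-thirds of the disinterested managers present (5 − 1 = 4). 2/3 of 4 = 2.67, rounded up to 3, so 3 affirmative votes are needed; 4 voted in favor. Satisfied. (Moot — without a quorum no business can be validly transacted.)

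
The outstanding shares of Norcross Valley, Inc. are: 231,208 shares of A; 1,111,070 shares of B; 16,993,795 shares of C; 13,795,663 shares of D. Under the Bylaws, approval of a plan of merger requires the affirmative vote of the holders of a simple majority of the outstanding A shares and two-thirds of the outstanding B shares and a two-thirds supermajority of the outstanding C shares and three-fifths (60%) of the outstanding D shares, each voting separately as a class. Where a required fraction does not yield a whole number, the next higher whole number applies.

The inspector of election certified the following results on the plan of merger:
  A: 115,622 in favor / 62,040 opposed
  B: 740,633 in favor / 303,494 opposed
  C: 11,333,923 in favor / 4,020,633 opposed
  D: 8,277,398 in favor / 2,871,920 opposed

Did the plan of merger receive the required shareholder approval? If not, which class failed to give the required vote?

Not approved — the B shares did not give the required vote.

A: a majority of 231208 is 115605; 115,605 required, 115,622 in favor — approved.
B: 2/3 of 1111070 = 740713.33, rounded up to 740714; 740,714 required, 740,633 in favor — not approved.
C: 2/3 of 16993795 = 11329196.67, rounded up to 11329197; 11,329,197 required, 11,333,923 in favor — approved.
D: 3/5 of 13795663 = 8277397.80, rounded up to 8277398; 8,277,398 required, 8,277,398 in favor — approved.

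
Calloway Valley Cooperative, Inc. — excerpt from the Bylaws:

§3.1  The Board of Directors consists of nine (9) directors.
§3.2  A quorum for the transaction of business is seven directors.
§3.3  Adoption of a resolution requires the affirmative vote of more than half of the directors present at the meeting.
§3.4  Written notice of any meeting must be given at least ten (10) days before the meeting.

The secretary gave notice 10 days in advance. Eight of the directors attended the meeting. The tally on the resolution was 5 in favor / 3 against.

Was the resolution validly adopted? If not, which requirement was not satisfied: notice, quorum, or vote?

Valid — all requirements satisfied.

Notice: 10 days given; 10 required (10 ≥ 10). Satisfied.
Quorum: 8 present; quorum is 7. Satisfied.
Vote: the resolution requires a majority of the directors present (8). A majority of 8 is 5, so 5 affirmative votes are needed; 5 voted in favor. Satisfied.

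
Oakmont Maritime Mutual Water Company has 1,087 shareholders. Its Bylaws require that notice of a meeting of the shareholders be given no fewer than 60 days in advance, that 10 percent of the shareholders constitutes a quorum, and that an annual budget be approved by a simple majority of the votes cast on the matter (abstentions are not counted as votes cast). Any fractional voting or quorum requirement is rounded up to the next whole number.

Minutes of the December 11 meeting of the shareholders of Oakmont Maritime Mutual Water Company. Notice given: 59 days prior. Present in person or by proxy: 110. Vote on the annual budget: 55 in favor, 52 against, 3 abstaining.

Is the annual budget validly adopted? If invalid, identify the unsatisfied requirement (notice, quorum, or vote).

Invalid — notice requirement not satisfied.

Notice: 59 days given; 60 required. Not satisfied.
Quorum: 10% of 1,087 = 108.70, rounded up to 109; 110 present. Satisfied.
Vote: requires a majority of the votes cast (110 − 3 abstaining = 107); a majority of 107 is 54, so 54 needed; 55 in favor. Satisfied.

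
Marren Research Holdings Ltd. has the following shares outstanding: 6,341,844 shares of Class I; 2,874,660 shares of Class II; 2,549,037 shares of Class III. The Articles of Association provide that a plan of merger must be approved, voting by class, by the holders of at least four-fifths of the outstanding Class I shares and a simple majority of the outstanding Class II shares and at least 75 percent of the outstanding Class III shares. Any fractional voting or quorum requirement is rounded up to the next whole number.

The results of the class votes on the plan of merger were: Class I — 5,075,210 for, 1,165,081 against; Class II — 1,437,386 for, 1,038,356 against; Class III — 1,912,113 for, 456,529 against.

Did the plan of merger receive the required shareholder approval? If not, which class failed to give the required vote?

Approved — every class gave the required vote.

Class I: 4/5 of 6341844 = 5073475.20, rounded up to 5073476; 5,073,476 required, 5,075,210 in favor — approved.
Class II: a majority of 2874660 is 1437331; 1,437,331 required, 1,437,386 in favor — approved.
Class III: 3/4 of 2549037 = 1911777.75, rounded up to 1911778; 1,911,778 required, 1,912,113 in favor — approved.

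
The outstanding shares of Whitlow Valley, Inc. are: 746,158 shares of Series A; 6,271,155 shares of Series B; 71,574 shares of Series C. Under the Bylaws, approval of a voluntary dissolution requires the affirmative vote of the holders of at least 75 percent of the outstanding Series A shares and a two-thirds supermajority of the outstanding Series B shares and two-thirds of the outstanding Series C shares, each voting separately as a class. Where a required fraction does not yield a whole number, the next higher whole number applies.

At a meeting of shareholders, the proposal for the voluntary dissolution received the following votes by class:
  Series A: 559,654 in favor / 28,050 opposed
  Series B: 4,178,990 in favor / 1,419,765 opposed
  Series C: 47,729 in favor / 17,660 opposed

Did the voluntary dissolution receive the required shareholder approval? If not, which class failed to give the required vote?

Series A: 3/4 of 746158 = 559618.50, rounded up to 559619; 559,619 required, 559,654 in favor — approved.
Series B: 2/3 of 6271155 = 4180770; 4,180,770 required, 4,178,990 in favor — not approved.
Series C: 2/3 of 71574 = 47716; 47,716 required, 47,729 in favor — approved.

Not approved — the Series B shares did not give the required vote.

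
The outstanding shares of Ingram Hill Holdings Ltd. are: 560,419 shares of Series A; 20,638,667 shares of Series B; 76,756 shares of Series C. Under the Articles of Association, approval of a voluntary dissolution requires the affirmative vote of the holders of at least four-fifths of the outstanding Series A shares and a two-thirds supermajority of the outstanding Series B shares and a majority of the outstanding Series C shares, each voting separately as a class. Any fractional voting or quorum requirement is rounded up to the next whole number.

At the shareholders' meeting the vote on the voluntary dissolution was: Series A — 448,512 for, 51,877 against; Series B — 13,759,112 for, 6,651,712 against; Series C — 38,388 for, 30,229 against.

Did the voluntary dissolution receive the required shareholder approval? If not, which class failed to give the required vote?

Approved — every class gave the required vote.

Series A: 4/5 of 560419 = 448335.20, rounded up to 448336; 448,336 required, 448,512 in favor — approved.
Series B: 2/3 of 20638667 = 13759111.33, rounded up to 13759112; 13,759,112 required, 13,759,112 in favor — approved.
Series C: a majority of 76756 is 38379; 38,379 required, 38,388 in favor — approved.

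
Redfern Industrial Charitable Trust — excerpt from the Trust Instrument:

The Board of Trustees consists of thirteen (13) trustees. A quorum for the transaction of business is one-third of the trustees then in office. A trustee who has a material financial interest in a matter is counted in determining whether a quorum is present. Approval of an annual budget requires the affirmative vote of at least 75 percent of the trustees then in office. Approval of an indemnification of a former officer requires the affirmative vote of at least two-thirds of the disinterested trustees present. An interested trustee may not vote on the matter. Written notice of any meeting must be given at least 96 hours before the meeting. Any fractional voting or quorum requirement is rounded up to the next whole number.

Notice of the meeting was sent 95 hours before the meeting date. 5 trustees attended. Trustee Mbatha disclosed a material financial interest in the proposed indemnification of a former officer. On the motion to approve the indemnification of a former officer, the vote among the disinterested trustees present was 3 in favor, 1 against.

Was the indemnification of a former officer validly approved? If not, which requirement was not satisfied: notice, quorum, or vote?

Notice: 95 hours given; 96 required (95 < 96). Not satisfied.
Quorum: 5 present (interested trustees count toward quorum); quorum is 5. Satisfied.
Vote: the indemnification of a former officer requires two-thirds of the disinterested trustees present (5 − 1 = 4). 2/3 of 4 = 2.67, rounded up to 3, so 3 affirmative votes are needed; 3 voted in favor. Satisfied.

Invalid — notice requirement not satisfied.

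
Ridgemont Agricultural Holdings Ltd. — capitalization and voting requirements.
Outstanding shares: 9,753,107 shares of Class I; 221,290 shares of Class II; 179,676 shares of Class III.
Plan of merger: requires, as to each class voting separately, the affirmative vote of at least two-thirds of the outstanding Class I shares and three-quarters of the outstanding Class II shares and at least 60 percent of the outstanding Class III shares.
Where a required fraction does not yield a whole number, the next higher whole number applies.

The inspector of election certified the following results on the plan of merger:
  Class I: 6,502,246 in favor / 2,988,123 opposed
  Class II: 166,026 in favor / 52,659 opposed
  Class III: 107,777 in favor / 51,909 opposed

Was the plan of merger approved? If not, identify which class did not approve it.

Not approved — the Class III shares did not give the required vote.

Class I: 2/3 of 9753107 = 6502071.33, rounded up to 6502072; 6,502,072 required, 6,502,246 in favor — approved.
Class II: 3/4 of 221290 = 165967.50, rounded up to 165968; 165,968 required, 166,026 in favor — approved.
Class III: 3/5 of 179676 = 107805.60, rounded up to 107806; 107,806 required, 107,777 in favor — not approved.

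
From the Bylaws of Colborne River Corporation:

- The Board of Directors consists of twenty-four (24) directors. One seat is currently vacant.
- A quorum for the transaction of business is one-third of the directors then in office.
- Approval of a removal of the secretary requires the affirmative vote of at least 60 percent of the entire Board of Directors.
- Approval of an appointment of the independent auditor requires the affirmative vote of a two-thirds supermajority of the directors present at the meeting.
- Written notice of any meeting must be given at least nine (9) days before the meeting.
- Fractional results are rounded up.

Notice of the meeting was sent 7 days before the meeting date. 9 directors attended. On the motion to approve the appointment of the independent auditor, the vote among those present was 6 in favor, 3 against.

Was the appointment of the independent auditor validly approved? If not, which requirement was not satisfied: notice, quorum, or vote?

Notice: 7 days given; 9 required (7 < 9). Not satisfied.
Quorum: 9 present; quorum is 8. Satisfied.
Vote: the appointment of the independent auditor requires two-thirds of the directors present (9). 2/3 of 9 = 6, so 6 affirmative votes are needed; 6 voted in favor. Satisfied.

Invalid — notice requirement not satisfied.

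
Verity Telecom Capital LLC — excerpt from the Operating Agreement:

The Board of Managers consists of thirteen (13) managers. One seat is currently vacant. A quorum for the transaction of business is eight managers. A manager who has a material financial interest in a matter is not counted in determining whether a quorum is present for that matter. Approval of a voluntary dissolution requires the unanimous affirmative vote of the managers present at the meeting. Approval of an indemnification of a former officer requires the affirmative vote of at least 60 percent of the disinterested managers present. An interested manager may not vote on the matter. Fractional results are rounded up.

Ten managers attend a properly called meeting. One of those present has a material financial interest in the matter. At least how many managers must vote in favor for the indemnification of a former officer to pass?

6

The indemnification of a former officer requires three-fifths of the disinterested managers present (10 − 1 = 9).
3/5 of 9 = 5.40, rounded up to 6.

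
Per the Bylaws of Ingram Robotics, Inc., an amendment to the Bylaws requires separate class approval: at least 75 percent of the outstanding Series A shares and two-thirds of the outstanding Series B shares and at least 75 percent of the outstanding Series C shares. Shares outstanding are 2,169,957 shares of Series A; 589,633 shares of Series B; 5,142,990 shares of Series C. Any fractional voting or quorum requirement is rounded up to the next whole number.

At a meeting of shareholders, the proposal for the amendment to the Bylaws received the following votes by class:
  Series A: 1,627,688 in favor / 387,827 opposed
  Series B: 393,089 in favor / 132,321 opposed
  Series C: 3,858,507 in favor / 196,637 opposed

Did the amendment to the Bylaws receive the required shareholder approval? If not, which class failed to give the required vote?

Approved — every class gave the required vote.

Series A: 3/4 of 2169957 = 1627467.75, rounded up to 1627468; 1,627,468 required, 1,627,688 in favor — approved.
Series B: 2/3 of 589633 = 393088.67, rounded up to 393089; 393,089 required, 393,089 in favor — approved.
Series C: 3/4 of 5142990 = 3857242.50, rounded up to 3857243; 3,857,243 required, 3,858,507 in favor — approved.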